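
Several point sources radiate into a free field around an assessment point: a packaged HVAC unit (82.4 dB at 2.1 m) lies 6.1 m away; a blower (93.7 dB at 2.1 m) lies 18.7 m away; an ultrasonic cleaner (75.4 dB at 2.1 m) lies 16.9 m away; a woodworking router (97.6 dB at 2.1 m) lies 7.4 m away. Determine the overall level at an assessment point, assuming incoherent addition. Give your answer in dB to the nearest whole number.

87 dB

Propagate each source to the receiver with L = L_ref − 20·log₁₀(r/r_ref), then add intensities.
packaged HVAC unit: 82.4 − 20·log₁₀(6.1/2.1) = 82.4 − 9.26 = 73.14 dB.
blower: 93.7 − 20·log₁₀(18.7/2.1) = 93.7 − 18.99 = 74.71 dB.
ultrasonic cleaner: 75.4 − 20·log₁₀(16.9/2.1) = 75.4 − 18.11 = 57.29 dB.
woodworking router: 97.6 − 20·log₁₀(7.4/2.1) = 97.6 − 10.94 = 86.66 dB.
Σ 10^(L/10) = 5.141e+08 → L_total = 10·log₁₀(5.141e+08) = 87.11 dB.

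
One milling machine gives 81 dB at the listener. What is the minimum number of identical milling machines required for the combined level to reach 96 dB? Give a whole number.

Need L₁ + 10·log₁₀ N ≥ 96, i.e. log₁₀ N ≥ 1.50.
N ≥ 10^(15.0/10) = 31.623, so N = 32.

32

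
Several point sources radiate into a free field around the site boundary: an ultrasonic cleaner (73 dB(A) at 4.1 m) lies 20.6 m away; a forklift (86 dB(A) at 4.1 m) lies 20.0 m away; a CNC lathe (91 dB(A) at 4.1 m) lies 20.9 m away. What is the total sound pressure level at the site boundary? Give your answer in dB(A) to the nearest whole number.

Apply inverse-square spreading to bring every level to the receiver, then sum 10^(L/10).
ultrasonic cleaner: 73 − 20·log₁₀(20.6/4.1) = 73 − 14.02 = 58.98 dB(A).
forklift: 86 − 20·log₁₀(20.0/4.1) = 86 − 13.76 = 72.24 dB(A).
CNC lathe: 91 − 20·log₁₀(20.9/4.1) = 91 − 14.15 = 76.85 dB(A).
Σ 10^(L/10) = 6.597e+07 → L_total = 10·log₁₀(6.597e+07) = 78.19 dB(A).

78 dB(A)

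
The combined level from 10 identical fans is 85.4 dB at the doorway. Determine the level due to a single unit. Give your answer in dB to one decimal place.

75.4 dB

For N identical incoherent sources L_total = L₁ + 10·log₁₀ N, so L₁ = 85.4 − 10·log₁₀(10) = 85.4 − 10.000.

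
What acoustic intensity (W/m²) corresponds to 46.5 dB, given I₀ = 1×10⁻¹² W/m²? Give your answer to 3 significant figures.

4.47e-08 W/m²

L = 10·log₁₀(I/I₀) ⇒ I = I₀·10^(L/10) = 10⁻¹² × 10^4.65.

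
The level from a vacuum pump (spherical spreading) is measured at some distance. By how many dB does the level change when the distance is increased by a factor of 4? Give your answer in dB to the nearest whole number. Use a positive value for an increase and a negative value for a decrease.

With spherical spreading the level changes by −20·log₁₀(r₂/r₁).
ΔL = −20·log₁₀(4) = -12.04 dB.

-12 dB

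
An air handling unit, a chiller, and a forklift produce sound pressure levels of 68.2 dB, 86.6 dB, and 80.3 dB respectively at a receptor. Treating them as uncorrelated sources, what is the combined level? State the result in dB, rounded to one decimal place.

For uncorrelated sources the intensities add, so convert each level to linear form, sum, and take 10·log₁₀ of the total.
Σ 10^(L/10) = 10^(68.2/10) + 10^(86.6/10) + 10^(80.3/10) = 5.708e+08.
L_total = 10·log₁₀(5.708e+08) = 87.57 dB.

87.6 dB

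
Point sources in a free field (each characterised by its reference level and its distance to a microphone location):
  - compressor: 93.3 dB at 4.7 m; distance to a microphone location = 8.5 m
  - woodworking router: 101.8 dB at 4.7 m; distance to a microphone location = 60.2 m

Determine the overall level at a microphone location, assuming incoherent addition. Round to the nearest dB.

Propagate each source to the receiver with L = L_ref − 20·log₁₀(r/r_ref), then add intensities.
compressor: 93.3 − 20·log₁₀(8.5/4.7) = 93.3 − 5.15 = 88.15 dB.
woodworking router: 101.8 − 20·log₁₀(60.2/4.7) = 101.8 − 22.15 = 79.65 dB.
Σ 10^(L/10) = 7.459e+08 → L_total = 10·log₁₀(7.459e+08) = 88.73 dB.

89 dB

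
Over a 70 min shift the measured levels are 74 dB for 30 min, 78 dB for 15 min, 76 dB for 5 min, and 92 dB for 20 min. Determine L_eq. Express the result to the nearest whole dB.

87 dB

The energy average is taken in the linear domain: L_eq = 10·log₁₀[(Σ tᵢ·10^(Lᵢ/10))/T], T = 70 min.
Σ tᵢ·10^(Lᵢ/10) = 30·10^(74/10) + 15·10^(78/10) + 5·10^(76/10) + 20·10^(92/10) = 3.360e+10.
L_eq = 10·log₁₀(3.360e+10/70) = 86.81 dB.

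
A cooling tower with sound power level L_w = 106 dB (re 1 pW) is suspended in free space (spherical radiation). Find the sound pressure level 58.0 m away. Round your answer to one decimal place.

L_p = L_w − 10·log₁₀(4π·r²) with r = 58.0 m.
4π·r² = 4.227e+04 m², 10·log₁₀ of that is 46.261 dB.
L_p = 106 − 46.261 = 59.74 dB.

59.7 dB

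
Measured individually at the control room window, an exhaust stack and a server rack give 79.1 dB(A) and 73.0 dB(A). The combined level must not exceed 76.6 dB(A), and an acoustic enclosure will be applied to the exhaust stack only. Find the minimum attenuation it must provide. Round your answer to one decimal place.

The untreated sources together contribute 10^(73.0/10) = 1.995e+07, i.e. 73.00 dB(A).
The limit corresponds to 10^(76.6/10) = 4.571e+07; subtracting the fixed part leaves 2.576e+07 for the exhaust stack, i.e. 74.11 dB(A).
Required insertion loss = 79.1 − 74.11 = 4.99 dB.

5.0 dB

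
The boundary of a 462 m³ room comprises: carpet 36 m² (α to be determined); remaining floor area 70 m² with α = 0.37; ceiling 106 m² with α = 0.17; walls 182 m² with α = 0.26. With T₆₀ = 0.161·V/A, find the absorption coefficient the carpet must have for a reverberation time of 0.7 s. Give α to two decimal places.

A = 0.161·V/T₆₀ = 0.161·462/0.7 = 106.26 m² sabins.
Absorption from the other surfaces = 70·0.37 + 106·0.17 + 182·0.26 = 91.24 m², so the carpet must supply 15.02 m² over 36 m².
α = 15.02/36 = 0.417.

0.42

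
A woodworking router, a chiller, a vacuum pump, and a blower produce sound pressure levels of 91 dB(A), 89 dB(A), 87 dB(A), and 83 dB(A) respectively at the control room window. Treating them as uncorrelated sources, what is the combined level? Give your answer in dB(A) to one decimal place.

94.4 dB(A)

Incoherent sources combine by intensity addition: L_total = 10·log₁₀(Σ 10^(L_i/10)).
Σ 10^(L/10) = 10^(91/10) + 10^(89/10) + 10^(87/10) + 10^(83/10) = 2.754e+09.
L_total = 10·log₁₀(2.754e+09) = 94.40 dB(A).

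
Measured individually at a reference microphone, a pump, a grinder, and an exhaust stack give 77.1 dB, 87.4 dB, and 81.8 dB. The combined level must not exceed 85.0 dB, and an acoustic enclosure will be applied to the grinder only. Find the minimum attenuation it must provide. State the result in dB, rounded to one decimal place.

6.8 dB

Everything except the grinder sums to 10^(77.1/10) + 10^(81.8/10) = 2.026e+08 in linear terms, 83.07 dB.
The limit corresponds to 10^(85.0/10) = 3.162e+08; subtracting the fixed part leaves 1.136e+08 for the grinder, i.e. 80.55 dB.
So the grinder must be reduced from 87.4 to 80.55 dB: IL = 6.85 dB.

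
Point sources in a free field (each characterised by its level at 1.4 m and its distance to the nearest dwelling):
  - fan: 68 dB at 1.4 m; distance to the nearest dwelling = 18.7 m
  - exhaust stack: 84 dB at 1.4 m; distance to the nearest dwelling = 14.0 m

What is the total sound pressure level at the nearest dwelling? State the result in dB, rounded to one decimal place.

64.1 dB

Apply inverse-square spreading to bring every level to the receiver, then sum 10^(L/10).
fan: 68 − 20·log₁₀(18.7/1.4) = 68 − 22.51 = 45.49 dB.
exhaust stack: 84 − 20·log₁₀(14.0/1.4) = 84 − 20.00 = 64.00 dB.
Σ 10^(L/10) = 2.547e+06 → L_total = 10·log₁₀(2.547e+06) = 64.06 dB.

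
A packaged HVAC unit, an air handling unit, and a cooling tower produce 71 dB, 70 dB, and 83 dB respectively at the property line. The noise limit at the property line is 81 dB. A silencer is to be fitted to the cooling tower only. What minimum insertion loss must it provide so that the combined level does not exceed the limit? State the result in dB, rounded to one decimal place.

2.9 dB

Everything except the cooling tower sums to 10^(71/10) + 10^(70/10) = 2.259e+07 in linear terms, 73.54 dB.
To meet 81 dB overall, the treated cooling tower may contribute at most 10^(81/10) − 2.259e+07 = 1.033e+08, i.e. 80.14 dB.
Required insertion loss = 83 − 80.14 = 2.86 dB.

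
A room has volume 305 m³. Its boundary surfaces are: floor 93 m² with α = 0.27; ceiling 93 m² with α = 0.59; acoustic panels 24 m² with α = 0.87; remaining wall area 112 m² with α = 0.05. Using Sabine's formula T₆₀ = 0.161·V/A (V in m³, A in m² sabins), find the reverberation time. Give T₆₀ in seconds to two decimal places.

0.46 s

A = Σ Sᵢαᵢ = 93·0.27 + 93·0.59 + 24·0.87 + 112·0.05 = 106.46 m².
T₆₀ = 0.161 × 305 / 106.46 = 0.461 s.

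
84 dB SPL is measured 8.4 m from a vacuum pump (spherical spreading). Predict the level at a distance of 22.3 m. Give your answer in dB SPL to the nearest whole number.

76 dB SPL

Spherical spreading from a point source gives a 20·log₁₀(r₂/r₁) drop.
L₂ = 84 − 20·log₁₀(22.3/8.4) = 84 − 8.481 = 75.52 dB SPL.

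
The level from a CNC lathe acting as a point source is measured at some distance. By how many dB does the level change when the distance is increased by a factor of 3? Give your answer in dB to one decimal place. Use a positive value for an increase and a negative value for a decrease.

-9.5 dB

A point source loses 6 dB per doubling of distance; generally ΔL = −20·log₁₀(r₂/r₁).
ΔL = −20·log₁₀(3) = -9.54 dB.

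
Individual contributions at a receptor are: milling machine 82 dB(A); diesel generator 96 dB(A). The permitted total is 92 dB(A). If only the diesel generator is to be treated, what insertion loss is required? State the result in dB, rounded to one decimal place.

4.5 dB

Everything except the diesel generator sums to 10^(82/10) = 1.585e+08 in linear terms, 82.00 dB(A).
The limit corresponds to 10^(92/10) = 1.585e+09; subtracting the fixed part leaves 1.426e+09 for the diesel generator, i.e. 91.54 dB(A).
Required insertion loss = 96 − 91.54 = 4.46 dB.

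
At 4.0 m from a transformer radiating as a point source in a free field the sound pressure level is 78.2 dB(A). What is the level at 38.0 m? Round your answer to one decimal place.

58.6 dB(A)

For a point source, L₂ = L₁ − 20·log₁₀(r₂/r₁).
L₂ = 78.2 − 20·log₁₀(38.0/4.0) = 78.2 − 19.554 = 58.65 dB(A).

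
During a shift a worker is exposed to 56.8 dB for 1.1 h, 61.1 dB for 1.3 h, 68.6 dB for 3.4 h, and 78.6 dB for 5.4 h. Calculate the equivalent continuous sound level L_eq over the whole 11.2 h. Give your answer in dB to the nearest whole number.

L_eq = 10·log₁₀[(1/T)·Σ tᵢ·10^(Lᵢ/10)] with T = 11.2 h.
Σ tᵢ·10^(Lᵢ/10) = 1.1·10^(56.8/10) + 1.3·10^(61.1/10) + 3.4·10^(68.6/10) + 5.4·10^(78.6/10) = 4.180e+08.
L_eq = 10·log₁₀(4.180e+08/11.2) = 75.72 dB.

76 dB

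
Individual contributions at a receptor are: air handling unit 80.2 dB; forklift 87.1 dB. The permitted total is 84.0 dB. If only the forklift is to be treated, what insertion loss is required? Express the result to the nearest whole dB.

5 dB

Fixed contribution from the other source: Σ 10^(L/10) = 10^(80.2/10) = 1.047e+08 (80.20 dB).
To meet 84.0 dB overall, the treated forklift may contribute at most 10^(84.0/10) − 1.047e+08 = 1.465e+08, i.e. 81.66 dB.
So the forklift must be reduced from 87.1 to 81.66 dB: IL = 5.44 dB.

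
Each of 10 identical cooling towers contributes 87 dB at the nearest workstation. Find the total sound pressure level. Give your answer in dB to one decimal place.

With 10 equal, uncorrelated contributions the intensity is 10× that of one unit, giving a rise of 10·log₁₀ 10.
L_total = 87 + 10·log₁₀(10) = 87 + 10.000 = 97.00 dB.

97.0 dB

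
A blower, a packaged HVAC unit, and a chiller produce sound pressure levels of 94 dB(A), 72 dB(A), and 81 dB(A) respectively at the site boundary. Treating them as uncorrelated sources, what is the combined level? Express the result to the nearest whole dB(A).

Incoherent sources combine by intensity addition: L_total = 10·log₁₀(Σ 10^(L_i/10)).
Σ 10^(L/10) = 10^(94/10) + 10^(72/10) + 10^(81/10) = 2.654e+09.
L_total = 10·log₁₀(2.654e+09) = 94.24 dB(A).

94 dB(A)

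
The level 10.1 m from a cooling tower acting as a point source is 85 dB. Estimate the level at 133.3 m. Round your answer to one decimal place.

62.6 dB

Spherical spreading from a point source gives a 20·log₁₀(r₂/r₁) drop.
L₂ = 85 − 20·log₁₀(133.3/10.1) = 85 − 22.410 = 62.59 dB.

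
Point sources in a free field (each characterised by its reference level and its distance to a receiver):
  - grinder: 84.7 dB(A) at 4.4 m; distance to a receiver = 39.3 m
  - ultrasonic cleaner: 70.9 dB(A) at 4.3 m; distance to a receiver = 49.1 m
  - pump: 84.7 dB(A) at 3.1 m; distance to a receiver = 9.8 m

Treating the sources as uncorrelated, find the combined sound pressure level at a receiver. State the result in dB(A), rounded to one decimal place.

75.2 dB(A)

Propagate each source to the receiver with L = L_ref − 20·log₁₀(r/r_ref), then add intensities.
grinder: 84.7 − 20·log₁₀(39.3/4.4) = 84.7 − 19.02 = 65.68 dB(A).
ultrasonic cleaner: 70.9 − 20·log₁₀(49.1/4.3) = 70.9 − 21.15 = 49.75 dB(A).
pump: 84.7 − 20·log₁₀(9.8/3.1) = 84.7 − 10.00 = 74.70 dB(A).
Σ 10^(L/10) = 3.332e+07 → L_total = 10·log₁₀(3.332e+07) = 75.23 dB(A).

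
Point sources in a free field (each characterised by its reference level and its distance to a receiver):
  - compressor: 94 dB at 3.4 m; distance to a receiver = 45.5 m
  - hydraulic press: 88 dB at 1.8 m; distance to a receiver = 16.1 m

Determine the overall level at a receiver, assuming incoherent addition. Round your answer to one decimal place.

73.4 dB

First find each source's level at the receiver (point-source: −20·log₁₀(r/r_ref)), then combine on an intensity basis.
compressor: 94 − 20·log₁₀(45.5/3.4) = 94 − 22.53 = 71.47 dB.
hydraulic press: 88 − 20·log₁₀(16.1/1.8) = 88 − 19.03 = 68.97 dB.
Σ 10^(L/10) = 2.191e+07 → L_total = 10·log₁₀(2.191e+07) = 73.41 dB.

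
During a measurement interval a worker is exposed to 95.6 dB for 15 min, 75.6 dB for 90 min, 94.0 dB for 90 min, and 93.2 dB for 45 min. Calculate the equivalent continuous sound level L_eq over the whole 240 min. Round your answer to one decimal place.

Weight each interval's intensity by its duration and average over T = 240 min:
Σ tᵢ·10^(Lᵢ/10) = 15·10^(95.6/10) + 90·10^(75.6/10) + 90·10^(94.0/10) + 45·10^(93.2/10) = 3.778e+11.
L_eq = 10·log₁₀(3.778e+11/240) = 91.97 dB.

92.0 dB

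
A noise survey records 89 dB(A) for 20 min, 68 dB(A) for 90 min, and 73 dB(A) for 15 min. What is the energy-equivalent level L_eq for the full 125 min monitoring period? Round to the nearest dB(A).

81 dB(A)

The energy average is taken in the linear domain: L_eq = 10·log₁₀[(Σ tᵢ·10^(Lᵢ/10))/T], T = 125 min.
Σ tᵢ·10^(Lᵢ/10) = 20·10^(89/10) + 90·10^(68/10) + 15·10^(73/10) = 1.675e+10.
L_eq = 10·log₁₀(1.675e+10/125) = 81.27 dB(A).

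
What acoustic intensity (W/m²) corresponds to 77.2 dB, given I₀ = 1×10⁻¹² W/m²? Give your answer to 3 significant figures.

5.25e-05 W/m²

I/I₀ = 10^(77.2/10) = 5.248e+07, so I = 5.248e+07 × 10⁻¹² W/m².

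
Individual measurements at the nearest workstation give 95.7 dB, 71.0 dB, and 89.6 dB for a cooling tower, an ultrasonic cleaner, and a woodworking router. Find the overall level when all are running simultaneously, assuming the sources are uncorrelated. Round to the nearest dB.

97 dB

Incoherent sources combine by intensity addition: L_total = 10·log₁₀(Σ 10^(L_i/10)).
Σ 10^(L/10) = 10^(95.7/10) + 10^(71.0/10) + 10^(89.6/10) = 4.640e+09.
L_total = 10·log₁₀(4.640e+09) = 96.67 dB.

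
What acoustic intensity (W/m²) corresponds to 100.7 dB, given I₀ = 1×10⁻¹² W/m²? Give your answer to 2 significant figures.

0.012 W/m²

I/I₀ = 10^(100.7/10) = 1.175e+10, so I = 1.175e+10 × 10⁻¹² W/m².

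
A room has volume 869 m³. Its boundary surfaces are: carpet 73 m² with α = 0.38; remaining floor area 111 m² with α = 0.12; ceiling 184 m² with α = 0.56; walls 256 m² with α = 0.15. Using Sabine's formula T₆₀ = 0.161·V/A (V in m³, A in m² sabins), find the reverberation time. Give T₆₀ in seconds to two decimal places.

A = Σ Sᵢαᵢ = 73·0.38 + 111·0.12 + 184·0.56 + 256·0.15 = 182.50 m².
T₆₀ = 0.161 × 869 / 182.50 = 0.767 s.

0.77 s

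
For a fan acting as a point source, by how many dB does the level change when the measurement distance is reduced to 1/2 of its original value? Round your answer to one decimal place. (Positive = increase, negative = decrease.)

+6.0 dB

A point source loses 6 dB per doubling of distance; generally ΔL = −20·log₁₀(r₂/r₁).
ΔL = −20·log₁₀(0.5) = +6.02 dB.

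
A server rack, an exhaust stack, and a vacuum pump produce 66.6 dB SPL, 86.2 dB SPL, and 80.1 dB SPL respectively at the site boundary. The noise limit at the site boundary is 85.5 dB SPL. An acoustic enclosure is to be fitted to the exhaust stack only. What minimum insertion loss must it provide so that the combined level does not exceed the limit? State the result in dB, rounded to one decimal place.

2.3 dB

Everything except the exhaust stack sums to 10^(66.6/10) + 10^(80.1/10) = 1.069e+08 in linear terms, 80.29 dB SPL.
The limit corresponds to 10^(85.5/10) = 3.548e+08; subtracting the fixed part leaves 2.479e+08 for the exhaust stack, i.e. 83.94 dB SPL.
So the exhaust stack must be reduced from 86.2 to 83.94 dB SPL: IL = 2.26 dB.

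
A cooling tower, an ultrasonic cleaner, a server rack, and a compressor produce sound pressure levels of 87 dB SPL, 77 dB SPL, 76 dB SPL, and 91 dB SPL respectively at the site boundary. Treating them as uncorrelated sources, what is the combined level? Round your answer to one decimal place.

92.7 dB SPL

Incoherent sources combine by intensity addition: L_total = 10·log₁₀(Σ 10^(L_i/10)).
Σ 10^(L/10) = 10^(87/10) + 10^(77/10) + 10^(76/10) + 10^(91/10) = 1.850e+09.
L_total = 10·log₁₀(1.850e+09) = 92.67 dB SPL.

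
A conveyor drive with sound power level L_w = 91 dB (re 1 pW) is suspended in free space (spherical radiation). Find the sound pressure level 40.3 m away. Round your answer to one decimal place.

47.9 dB

Free-field spherical radiation: L_p = L_w − 10·log₁₀(4π·r²), r = 40.3 m.
4π·r² = 2.041e+04 m², 10·log₁₀ of that is 43.098 dB.
L_p = 91 − 43.098 = 47.90 dB.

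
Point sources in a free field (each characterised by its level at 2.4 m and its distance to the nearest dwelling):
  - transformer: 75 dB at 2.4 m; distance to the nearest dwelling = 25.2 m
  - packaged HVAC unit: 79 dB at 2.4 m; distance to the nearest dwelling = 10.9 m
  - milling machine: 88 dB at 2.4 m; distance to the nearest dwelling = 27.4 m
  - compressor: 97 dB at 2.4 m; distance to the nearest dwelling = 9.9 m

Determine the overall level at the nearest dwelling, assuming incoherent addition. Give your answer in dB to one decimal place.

84.8 dB

Apply inverse-square spreading to bring every level to the receiver, then sum 10^(L/10).
transformer: 75 − 20·log₁₀(25.2/2.4) = 75 − 20.42 = 54.58 dB.
packaged HVAC unit: 79 − 20·log₁₀(10.9/2.4) = 79 − 13.14 = 65.86 dB.
milling machine: 88 − 20·log₁₀(27.4/2.4) = 88 − 21.15 = 66.85 dB.
compressor: 97 − 20·log₁₀(9.9/2.4) = 97 − 12.31 = 84.69 dB.
Σ 10^(L/10) = 3.035e+08 → L_total = 10·log₁₀(3.035e+08) = 84.82 dB.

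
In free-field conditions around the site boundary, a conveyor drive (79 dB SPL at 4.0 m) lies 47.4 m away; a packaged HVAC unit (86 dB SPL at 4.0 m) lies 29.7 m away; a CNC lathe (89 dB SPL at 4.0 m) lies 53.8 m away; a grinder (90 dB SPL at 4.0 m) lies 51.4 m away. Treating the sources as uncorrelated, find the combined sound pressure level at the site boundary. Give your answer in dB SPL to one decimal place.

First find each source's level at the receiver (point-source: −20·log₁₀(r/r_ref)), then combine on an intensity basis.
conveyor drive: 79 − 20·log₁₀(47.4/4.0) = 79 − 21.47 = 57.53 dB SPL.
packaged HVAC unit: 86 − 20·log₁₀(29.7/4.0) = 86 − 17.41 = 68.59 dB SPL.
CNC lathe: 89 − 20·log₁₀(53.8/4.0) = 89 − 22.57 = 66.43 dB SPL.
grinder: 90 − 20·log₁₀(51.4/4.0) = 90 − 22.18 = 67.82 dB SPL.
Σ 10^(L/10) = 1.823e+07 → L_total = 10·log₁₀(1.823e+07) = 72.61 dB SPL.

72.6 dB SPL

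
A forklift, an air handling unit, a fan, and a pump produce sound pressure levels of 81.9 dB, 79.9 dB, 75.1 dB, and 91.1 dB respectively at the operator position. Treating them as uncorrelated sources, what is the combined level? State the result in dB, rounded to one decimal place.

92.0 dB

Incoherent sources combine by intensity addition: L_total = 10·log₁₀(Σ 10^(L_i/10)).
Σ 10^(L/10) = 10^(81.9/10) + 10^(79.9/10) + 10^(75.1/10) + 10^(91.1/10) = 1.573e+09.
L_total = 10·log₁₀(1.573e+09) = 91.97 dB.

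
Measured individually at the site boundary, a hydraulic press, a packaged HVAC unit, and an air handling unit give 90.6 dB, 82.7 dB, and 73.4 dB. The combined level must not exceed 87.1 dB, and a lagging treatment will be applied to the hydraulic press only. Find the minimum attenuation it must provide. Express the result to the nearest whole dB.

Everything except the hydraulic press sums to 10^(82.7/10) + 10^(73.4/10) = 2.081e+08 in linear terms, 83.18 dB.
The limit corresponds to 10^(87.1/10) = 5.129e+08; subtracting the fixed part leaves 3.048e+08 for the hydraulic press, i.e. 84.84 dB.
So the hydraulic press must be reduced from 90.6 to 84.84 dB: IL = 5.76 dB.

6 dB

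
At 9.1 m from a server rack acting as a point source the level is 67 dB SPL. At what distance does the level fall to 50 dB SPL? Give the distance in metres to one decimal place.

The 17.0 dB drop corresponds to a distance ratio of 10^(17.0/20) for a point source.
r₂ = 9.1·10^((67−50)/20) = 9.1·10^(17.0/20) = 64.42 m.

64.4 m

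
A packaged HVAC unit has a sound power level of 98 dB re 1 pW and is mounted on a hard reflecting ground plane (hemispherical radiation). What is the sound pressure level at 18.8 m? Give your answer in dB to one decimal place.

The power spreads over a hemisphere of area 2π·r², so L_p = L_w − 10·log₁₀(2π·r²).
2π·r² = 2221 m², 10·log₁₀ of that is 33.465 dB.
L_p = 98 − 33.465 = 64.54 dB.

64.5 dB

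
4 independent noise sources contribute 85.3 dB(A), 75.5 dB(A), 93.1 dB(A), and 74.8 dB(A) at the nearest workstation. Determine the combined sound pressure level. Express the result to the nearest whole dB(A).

94 dB(A)

For uncorrelated sources the intensities add, so convert each level to linear form, sum, and take 10·log₁₀ of the total.
Σ 10^(L/10) = 10^(85.3/10) + 10^(75.5/10) + 10^(93.1/10) + 10^(74.8/10) = 2.446e+09.
L_total = 10·log₁₀(2.446e+09) = 93.89 dB(A).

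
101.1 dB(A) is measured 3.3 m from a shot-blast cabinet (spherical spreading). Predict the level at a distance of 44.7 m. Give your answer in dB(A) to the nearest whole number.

Spherical spreading from a point source gives a 20·log₁₀(r₂/r₁) drop.
L₂ = 101.1 − 20·log₁₀(44.7/3.3) = 101.1 − 22.636 = 78.46 dB(A).

78 dB(A)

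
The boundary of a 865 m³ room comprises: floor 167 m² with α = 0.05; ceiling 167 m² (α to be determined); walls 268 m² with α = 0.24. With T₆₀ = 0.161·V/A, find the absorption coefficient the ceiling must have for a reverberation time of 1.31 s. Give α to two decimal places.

0.20

Required total absorption A = 0.161·865/1.31 = 106.31 m².
Absorption from the other surfaces = 167·0.05 + 268·0.24 = 72.67 m², so the ceiling must supply 33.64 m² over 167 m².
α = 33.64/167 = 0.201.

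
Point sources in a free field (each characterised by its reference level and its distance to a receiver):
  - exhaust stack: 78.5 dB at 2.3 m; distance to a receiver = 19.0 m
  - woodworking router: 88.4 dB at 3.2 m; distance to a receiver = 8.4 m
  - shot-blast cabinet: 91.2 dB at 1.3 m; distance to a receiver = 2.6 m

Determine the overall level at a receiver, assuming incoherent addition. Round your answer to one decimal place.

86.3 dB

First find each source's level at the receiver (point-source: −20·log₁₀(r/r_ref)), then combine on an intensity basis.
exhaust stack: 78.5 − 20·log₁₀(19.0/2.3) = 78.5 − 18.34 = 60.16 dB.
woodworking router: 88.4 − 20·log₁₀(8.4/3.2) = 88.4 − 8.38 = 80.02 dB.
shot-blast cabinet: 91.2 − 20·log₁₀(2.6/1.3) = 91.2 − 6.02 = 85.18 dB.
Σ 10^(L/10) = 4.310e+08 → L_total = 10·log₁₀(4.310e+08) = 86.34 dB.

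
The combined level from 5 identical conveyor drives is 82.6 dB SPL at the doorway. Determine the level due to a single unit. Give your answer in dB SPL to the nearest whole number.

Dividing the total intensity by 5 lowers the level by 10·log₁₀ 5 = 6.990 dB: L₁ = 82.6 − 6.990.

76 dB SPL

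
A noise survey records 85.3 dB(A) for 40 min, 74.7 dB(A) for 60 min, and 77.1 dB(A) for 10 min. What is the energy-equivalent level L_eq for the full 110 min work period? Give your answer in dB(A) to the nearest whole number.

L_eq = 10·log₁₀[(1/T)·Σ tᵢ·10^(Lᵢ/10)] with T = 110 min.
Σ tᵢ·10^(Lᵢ/10) = 40·10^(85.3/10) + 60·10^(74.7/10) + 10·10^(77.1/10) = 1.584e+10.
L_eq = 10·log₁₀(1.584e+10/110) = 81.58 dB(A).

82 dB(A)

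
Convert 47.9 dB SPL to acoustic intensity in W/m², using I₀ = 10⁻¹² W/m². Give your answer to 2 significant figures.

L = 10·log₁₀(I/I₀) ⇒ I = I₀·10^(L/10) = 10⁻¹² × 10^4.79.

6.2e-08 W/m²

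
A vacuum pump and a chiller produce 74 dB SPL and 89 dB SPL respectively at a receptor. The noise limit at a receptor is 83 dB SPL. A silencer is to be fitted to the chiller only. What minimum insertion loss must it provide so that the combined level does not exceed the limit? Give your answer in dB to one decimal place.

Everything except the chiller sums to 10^(74/10) = 2.512e+07 in linear terms, 74.00 dB SPL.
To meet 83 dB SPL overall, the treated chiller may contribute at most 10^(83/10) − 2.512e+07 = 1.744e+08, i.e. 82.42 dB SPL.
Required insertion loss = 89 − 82.42 = 6.58 dB.

6.6 dB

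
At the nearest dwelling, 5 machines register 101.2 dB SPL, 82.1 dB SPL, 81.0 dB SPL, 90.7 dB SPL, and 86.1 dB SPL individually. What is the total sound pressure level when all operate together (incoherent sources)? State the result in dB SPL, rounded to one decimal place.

Incoherent sources combine by intensity addition: L_total = 10·log₁₀(Σ 10^(L_i/10)).
Σ 10^(L/10) = 10^(101.2/10) + 10^(82.1/10) + 10^(81.0/10) + 10^(90.7/10) + 10^(86.1/10) = 1.505e+10.
L_total = 10·log₁₀(1.505e+10) = 101.78 dB SPL.

101.8 dB SPL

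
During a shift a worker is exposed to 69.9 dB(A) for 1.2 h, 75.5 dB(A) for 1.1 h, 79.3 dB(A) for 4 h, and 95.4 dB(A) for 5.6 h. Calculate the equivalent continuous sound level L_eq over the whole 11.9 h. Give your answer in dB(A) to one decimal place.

The energy average is taken in the linear domain: L_eq = 10·log₁₀[(Σ tᵢ·10^(Lᵢ/10))/T], T = 11.9 h.
Σ tᵢ·10^(Lᵢ/10) = 1.2·10^(69.9/10) + 1.1·10^(75.5/10) + 4·10^(79.3/10) + 5.6·10^(95.4/10) = 1.981e+10.
L_eq = 10·log₁₀(1.981e+10/11.9) = 92.21 dB(A).

92.2 dB(A)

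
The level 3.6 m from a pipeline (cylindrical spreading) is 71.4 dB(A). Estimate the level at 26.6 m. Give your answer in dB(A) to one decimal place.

62.7 dB(A)

For a line source, L₂ = L₁ − 10·log₁₀(r₂/r₁).
L₂ = 71.4 − 10·log₁₀(26.6/3.6) = 71.4 − 8.686 = 62.71 dB(A).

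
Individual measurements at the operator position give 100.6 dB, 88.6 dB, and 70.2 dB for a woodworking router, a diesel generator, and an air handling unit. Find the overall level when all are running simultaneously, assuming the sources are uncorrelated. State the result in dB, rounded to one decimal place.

100.9 dB

For uncorrelated sources the intensities add, so convert each level to linear form, sum, and take 10·log₁₀ of the total.
Σ 10^(L/10) = 10^(100.6/10) + 10^(88.6/10) + 10^(70.2/10) = 1.222e+10.
L_total = 10·log₁₀(1.222e+10) = 100.87 dB.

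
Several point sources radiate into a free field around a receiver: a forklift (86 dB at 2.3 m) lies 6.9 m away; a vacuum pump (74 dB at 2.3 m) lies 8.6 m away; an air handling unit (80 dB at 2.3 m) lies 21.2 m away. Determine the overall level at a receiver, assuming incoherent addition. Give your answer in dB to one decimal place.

76.7 dB

First find each source's level at the receiver (point-source: −20·log₁₀(r/r_ref)), then combine on an intensity basis.
forklift: 86 − 20·log₁₀(6.9/2.3) = 86 − 9.54 = 76.46 dB.
vacuum pump: 74 − 20·log₁₀(8.6/2.3) = 74 − 11.46 = 62.54 dB.
air handling unit: 80 − 20·log₁₀(21.2/2.3) = 80 − 19.29 = 60.71 dB.
Σ 10^(L/10) = 4.721e+07 → L_total = 10·log₁₀(4.721e+07) = 76.74 dB.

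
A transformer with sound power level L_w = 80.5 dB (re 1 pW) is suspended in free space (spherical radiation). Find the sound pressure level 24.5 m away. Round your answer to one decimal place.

41.7 dB

Free-field spherical radiation: L_p = L_w − 10·log₁₀(4π·r²), r = 24.5 m.
4π·r² = 7543 m², 10·log₁₀ of that is 38.775 dB.
L_p = 80.5 − 38.775 = 41.72 dB.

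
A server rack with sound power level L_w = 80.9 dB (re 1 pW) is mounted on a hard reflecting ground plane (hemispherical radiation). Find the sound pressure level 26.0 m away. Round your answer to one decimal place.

44.6 dB

L_p = L_w − 10·log₁₀(2π·r²) with r = 26.0 m.
2π·r² = 4247 m², 10·log₁₀ of that is 36.281 dB.
L_p = 80.9 − 36.281 = 44.62 dB.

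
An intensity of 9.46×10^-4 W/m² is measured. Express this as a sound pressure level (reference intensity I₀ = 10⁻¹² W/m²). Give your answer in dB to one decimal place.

I/I₀ = 9.46×10^-4/10⁻¹² = 9.46×10^8, and L = 10·log₁₀(I/I₀).
L = 10·(0.9759 + 8) = 89.76 dB.

89.8 dB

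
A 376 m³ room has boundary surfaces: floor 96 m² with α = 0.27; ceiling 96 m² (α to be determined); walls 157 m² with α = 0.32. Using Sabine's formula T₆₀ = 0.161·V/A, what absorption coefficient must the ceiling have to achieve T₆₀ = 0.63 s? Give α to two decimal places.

Required total absorption A = 0.161·376/0.63 = 96.09 m².
Absorption from the other surfaces = 96·0.27 + 157·0.32 = 76.16 m², so the ceiling must supply 19.93 m² over 96 m².
α = 19.93/96 = 0.208.

0.21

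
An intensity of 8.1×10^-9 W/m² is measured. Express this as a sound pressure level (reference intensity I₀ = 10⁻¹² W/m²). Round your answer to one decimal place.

L = 10·log₁₀(I/I₀) = 10·log₁₀(8.1×10^-9/10⁻¹²) = 10·log₁₀(8.1×10^3).
L = 10·(0.9085 + 3) = 39.08 dB.

39.1 dB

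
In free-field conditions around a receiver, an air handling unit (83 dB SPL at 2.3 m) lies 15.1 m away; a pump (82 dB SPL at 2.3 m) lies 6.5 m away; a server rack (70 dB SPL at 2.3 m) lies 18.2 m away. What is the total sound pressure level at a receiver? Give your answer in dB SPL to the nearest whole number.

74 dB SPL

Apply inverse-square spreading to bring every level to the receiver, then sum 10^(L/10).
air handling unit: 83 − 20·log₁₀(15.1/2.3) = 83 − 16.34 = 66.66 dB SPL.
pump: 82 − 20·log₁₀(6.5/2.3) = 82 − 9.02 = 72.98 dB SPL.
server rack: 70 − 20·log₁₀(18.2/2.3) = 70 − 17.97 = 52.03 dB SPL.
Σ 10^(L/10) = 2.463e+07 → L_total = 10·log₁₀(2.463e+07) = 73.92 dB SPL.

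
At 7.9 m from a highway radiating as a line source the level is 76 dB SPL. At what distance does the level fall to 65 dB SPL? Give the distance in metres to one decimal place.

99.5 m

The 11.0 dB drop corresponds to a distance ratio of 10^(11.0/10) for a line source.
r₂ = 7.9·10^((76−65)/10) = 7.9·10^(11.0/10) = 99.46 m.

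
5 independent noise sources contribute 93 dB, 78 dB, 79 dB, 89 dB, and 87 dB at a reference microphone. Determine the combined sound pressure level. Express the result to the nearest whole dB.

For uncorrelated sources the intensities add, so convert each level to linear form, sum, and take 10·log₁₀ of the total.
Σ 10^(L/10) = 10^(93/10) + 10^(78/10) + 10^(79/10) + 10^(89/10) + 10^(87/10) = 3.433e+09.
L_total = 10·log₁₀(3.433e+09) = 95.36 dB.

95 dB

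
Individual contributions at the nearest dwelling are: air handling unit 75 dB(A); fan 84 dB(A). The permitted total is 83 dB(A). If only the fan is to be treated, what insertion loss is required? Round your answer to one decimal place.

1.7 dB

Fixed contribution from the other source: Σ 10^(L/10) = 10^(75/10) = 3.162e+07 (75.00 dB(A)).
The limit corresponds to 10^(83/10) = 1.995e+08; subtracting the fixed part leaves 1.679e+08 for the fan, i.e. 82.25 dB(A).
So the fan must be reduced from 84 to 82.25 dB(A): IL = 1.75 dB.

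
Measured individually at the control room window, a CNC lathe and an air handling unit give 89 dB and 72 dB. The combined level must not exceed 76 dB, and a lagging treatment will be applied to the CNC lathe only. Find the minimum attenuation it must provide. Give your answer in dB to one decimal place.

15.2 dB

Fixed contribution from the other source: Σ 10^(L/10) = 10^(72/10) = 1.585e+07 (72.00 dB).
To meet 76 dB overall, the treated CNC lathe may contribute at most 10^(76/10) − 1.585e+07 = 2.396e+07, i.e. 73.80 dB.
So the CNC lathe must be reduced from 89 to 73.80 dB: IL = 15.20 dB.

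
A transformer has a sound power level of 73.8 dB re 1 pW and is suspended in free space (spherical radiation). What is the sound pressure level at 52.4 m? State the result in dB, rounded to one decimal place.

L_p = L_w − 10·log₁₀(4π·r²) with r = 52.4 m.
4π·r² = 3.45e+04 m², 10·log₁₀ of that is 45.379 dB.
L_p = 73.8 − 45.379 = 28.42 dB.

28.4 dB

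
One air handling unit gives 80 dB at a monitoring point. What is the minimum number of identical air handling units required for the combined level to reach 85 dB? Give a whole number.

N identical sources give L₁ + 10·log₁₀ N, so require 10·log₁₀ N ≥ 85 − 80 = 5.0 dB.
N ≥ 10^(5.0/10) = 3.162, so N = 4.

4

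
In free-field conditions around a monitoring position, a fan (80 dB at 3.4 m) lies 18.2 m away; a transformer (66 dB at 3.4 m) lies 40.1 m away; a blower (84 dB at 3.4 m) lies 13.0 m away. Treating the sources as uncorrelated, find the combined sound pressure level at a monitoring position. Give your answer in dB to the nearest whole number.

73 dB

Apply inverse-square spreading to bring every level to the receiver, then sum 10^(L/10).
fan: 80 − 20·log₁₀(18.2/3.4) = 80 − 14.57 = 65.43 dB.
transformer: 66 − 20·log₁₀(40.1/3.4) = 66 − 21.43 = 44.57 dB.
blower: 84 − 20·log₁₀(13.0/3.4) = 84 − 11.65 = 72.35 dB.
Σ 10^(L/10) = 2.070e+07 → L_total = 10·log₁₀(2.070e+07) = 73.16 dB.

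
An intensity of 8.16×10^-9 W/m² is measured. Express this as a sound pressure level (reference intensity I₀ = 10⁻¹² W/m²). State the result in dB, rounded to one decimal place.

39.1 dB

L = 10·log₁₀(I/I₀) = 10·log₁₀(8.16×10^-9/10⁻¹²) = 10·log₁₀(8.16×10^3).
L = 10·(0.9117 + 3) = 39.12 dB.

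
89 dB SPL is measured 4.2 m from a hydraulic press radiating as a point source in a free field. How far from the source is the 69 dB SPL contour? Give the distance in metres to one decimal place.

42.0 m

The 20.0 dB drop corresponds to a distance ratio of 10^(20.0/20) for a point source.
r₂ = 4.2·10^((89−69)/20) = 4.2·10^(20.0/20) = 42.00 m.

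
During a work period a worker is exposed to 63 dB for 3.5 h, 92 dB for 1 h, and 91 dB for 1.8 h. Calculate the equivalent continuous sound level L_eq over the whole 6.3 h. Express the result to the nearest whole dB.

The energy average is taken in the linear domain: L_eq = 10·log₁₀[(Σ tᵢ·10^(Lᵢ/10))/T], T = 6.3 h.
Σ tᵢ·10^(Lᵢ/10) = 3.5·10^(63/10) + 1·10^(92/10) + 1.8·10^(91/10) = 3.858e+09.
L_eq = 10·log₁₀(3.858e+09/6.3) = 87.87 dB.

88 dB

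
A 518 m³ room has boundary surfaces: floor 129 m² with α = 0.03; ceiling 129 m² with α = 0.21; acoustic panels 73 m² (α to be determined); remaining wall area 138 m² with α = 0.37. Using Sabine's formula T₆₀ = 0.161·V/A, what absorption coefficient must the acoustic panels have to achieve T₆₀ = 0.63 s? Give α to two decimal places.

0.69

From T₆₀ = 0.161·V/A, the target T₆₀ = 0.63 s needs A = 0.161·518/0.63 = 132.38 m².
Absorption from the other surfaces = 129·0.03 + 129·0.21 + 138·0.37 = 82.02 m², so the acoustic panels must supply 50.36 m² over 73 m².
α = 50.36/73 = 0.690.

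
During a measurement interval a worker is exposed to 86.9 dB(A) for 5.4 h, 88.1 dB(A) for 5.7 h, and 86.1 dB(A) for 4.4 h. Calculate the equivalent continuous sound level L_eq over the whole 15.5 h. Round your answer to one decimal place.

87.2 dB(A)

The energy average is taken in the linear domain: L_eq = 10·log₁₀[(Σ tᵢ·10^(Lᵢ/10))/T], T = 15.5 h.
Σ tᵢ·10^(Lᵢ/10) = 5.4·10^(86.9/10) + 5.7·10^(88.1/10) + 4.4·10^(86.1/10) = 8.118e+09.
L_eq = 10·log₁₀(8.118e+09/15.5) = 87.19 dB(A).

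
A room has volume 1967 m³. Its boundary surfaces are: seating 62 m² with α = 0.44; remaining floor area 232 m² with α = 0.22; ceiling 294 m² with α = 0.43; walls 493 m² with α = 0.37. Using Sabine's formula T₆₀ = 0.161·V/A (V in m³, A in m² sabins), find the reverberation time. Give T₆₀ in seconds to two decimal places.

0.82 s

Total absorption A = 62·0.44 + 232·0.22 + 294·0.43 + 493·0.37 = 387.15 m² sabins.
T₆₀ = 0.161·V/A = 0.161·1967/387.15 = 0.818 s.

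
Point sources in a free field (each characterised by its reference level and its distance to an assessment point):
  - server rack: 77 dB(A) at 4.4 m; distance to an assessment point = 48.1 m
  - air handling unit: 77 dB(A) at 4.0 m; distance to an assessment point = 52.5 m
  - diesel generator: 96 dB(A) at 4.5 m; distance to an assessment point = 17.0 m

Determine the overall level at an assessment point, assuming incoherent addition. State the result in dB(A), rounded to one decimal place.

84.5 dB(A)

First find each source's level at the receiver (point-source: −20·log₁₀(r/r_ref)), then combine on an intensity basis.
server rack: 77 − 20·log₁₀(48.1/4.4) = 77 − 20.77 = 56.23 dB(A).
air handling unit: 77 − 20·log₁₀(52.5/4.0) = 77 − 22.36 = 54.64 dB(A).
diesel generator: 96 − 20·log₁₀(17.0/4.5) = 96 − 11.54 = 84.46 dB(A).
Σ 10^(L/10) = 2.797e+08 → L_total = 10·log₁₀(2.797e+08) = 84.47 dB(A).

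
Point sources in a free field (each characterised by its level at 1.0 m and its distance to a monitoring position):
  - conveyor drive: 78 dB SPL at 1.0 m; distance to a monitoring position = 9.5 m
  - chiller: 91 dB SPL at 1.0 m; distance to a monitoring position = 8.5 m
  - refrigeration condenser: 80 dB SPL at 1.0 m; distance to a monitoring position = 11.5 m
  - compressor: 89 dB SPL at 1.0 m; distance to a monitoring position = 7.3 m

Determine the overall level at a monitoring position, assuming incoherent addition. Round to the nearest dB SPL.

75 dB SPL

Apply inverse-square spreading to bring every level to the receiver, then sum 10^(L/10).
conveyor drive: 78 − 20·log₁₀(9.5/1.0) = 78 − 19.55 = 58.45 dB SPL.
chiller: 91 − 20·log₁₀(8.5/1.0) = 91 − 18.59 = 72.41 dB SPL.
refrigeration condenser: 80 − 20·log₁₀(11.5/1.0) = 80 − 21.21 = 58.79 dB SPL.
compressor: 89 − 20·log₁₀(7.3/1.0) = 89 − 17.27 = 71.73 dB SPL.
Σ 10^(L/10) = 3.379e+07 → L_total = 10·log₁₀(3.379e+07) = 75.29 dB SPL.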